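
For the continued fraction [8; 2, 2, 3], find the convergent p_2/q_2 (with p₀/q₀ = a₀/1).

Using pₖ = aₖpₖ₋₁ + pₖ₋₂, qₖ = aₖqₖ₋₁ + qₖ₋₂ (with p₋₁=1, p₋₂=0, q₋₁=0, q₋₂=1):
  k=0: a=8, p=8, q=1
  k=1: a=2, p=17, q=2
  k=2: a=2, p=42, q=5

42/5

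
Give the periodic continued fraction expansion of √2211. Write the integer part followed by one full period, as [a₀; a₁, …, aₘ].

[47; 47, 94]

a₀ = ⌊√2211⌋ = 47.
With m₀=0, d₀=1 and mₖ₊₁ = dₖaₖ − mₖ, dₖ₊₁ = (n − mₖ₊₁²)/dₖ, aₖ₊₁ = ⌊(a₀+mₖ₊₁)/dₖ₊₁⌋:
  k=1: m=47, d=2, a=47
  k=2: m=47, d=1, a=94
d=1 and a=2a₀=94 at k=2, so the next step gives (m, d) = (47, 2) again — its k=1 value — and the period has length 2.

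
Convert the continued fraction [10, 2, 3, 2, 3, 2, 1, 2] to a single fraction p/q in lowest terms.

Using pₖ = aₖpₖ₋₁ + pₖ₋₂ and qₖ = aₖqₖ₋₁ + qₖ₋₂:
  k=0: a=10, p=10, q=1
  k=1: a=2, p=21, q=2
  k=2: a=3, p=73, q=7
  k=3: a=2, p=167, q=16
  k=4: a=3, p=574, q=55
  k=5: a=2, p=1315, q=126
  k=6: a=1, p=1889, q=181
  k=7: a=2, p=5093, q=488

5093/488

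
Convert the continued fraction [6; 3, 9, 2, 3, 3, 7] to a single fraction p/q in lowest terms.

31123/4923

Fold from the inside: start with 7/1.
  3 + 1/7 = 22/7
  3 + 7/22 = 73/22
  2 + 22/73 = 168/73
  9 + 73/168 = 1585/168
  3 + 168/1585 = 4923/1585
  6 + 1585/4923 = 31123/4923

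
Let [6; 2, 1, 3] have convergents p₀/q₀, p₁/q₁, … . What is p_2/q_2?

19/3

Using pₖ = aₖpₖ₋₁ + pₖ₋₂, qₖ = aₖqₖ₋₁ + qₖ₋₂ (with p₋₁=1, p₋₂=0, q₋₁=0, q₋₂=1):
  k=0: a=6, p=6, q=1
  k=1: a=2, p=13, q=2
  k=2: a=1, p=19, q=3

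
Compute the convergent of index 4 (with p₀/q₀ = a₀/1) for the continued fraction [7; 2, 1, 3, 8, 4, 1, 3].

670/91

Using pₖ = aₖpₖ₋₁ + pₖ₋₂, qₖ = aₖqₖ₋₁ + qₖ₋₂ (with p₋₁=1, p₋₂=0, q₋₁=0, q₋₂=1):
  k=0: a=7, p=7, q=1
  k=1: a=2, p=15, q=2
  k=2: a=1, p=22, q=3
  k=3: a=3, p=81, q=11
  k=4: a=8, p=670, q=91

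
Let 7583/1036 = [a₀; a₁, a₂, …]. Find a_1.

3

7583 = 7·1036 + 331   →  a_0 = 7
1036 = 3·331 + 43   →  a_1 = 3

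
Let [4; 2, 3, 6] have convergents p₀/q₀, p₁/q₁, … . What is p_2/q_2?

Using pₖ = aₖpₖ₋₁ + pₖ₋₂, qₖ = aₖqₖ₋₁ + qₖ₋₂ (with p₋₁=1, p₋₂=0, q₋₁=0, q₋₂=1):
  k=0: a=4, p=4, q=1
  k=1: a=2, p=9, q=2
  k=2: a=3, p=31, q=7

31/7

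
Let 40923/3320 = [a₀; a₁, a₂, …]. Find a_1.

3

40923 = 12·3320 + 1083   →  a_0 = 12
3320 = 3·1083 + 71   →  a_1 = 3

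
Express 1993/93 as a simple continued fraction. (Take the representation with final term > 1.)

[21; 2, 3, 13]

1993 = 21·93 + 40
93 = 2·40 + 13
40 = 3·13 + 1
13 = 13·1 + 0  (stop)
So 1993/93 = [21; 2, 3, 13].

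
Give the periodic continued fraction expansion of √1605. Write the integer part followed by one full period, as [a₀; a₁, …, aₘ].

a₀ = ⌊√1605⌋ = 40.
With m₀=0, d₀=1 and mₖ₊₁ = dₖaₖ − mₖ, dₖ₊₁ = (n − mₖ₊₁²)/dₖ, aₖ₊₁ = ⌊(a₀+mₖ₊₁)/dₖ₊₁⌋:
  k=1: m=40, d=5, a=16
  k=2: m=40, d=1, a=80
d=1 and a=2a₀=80 at k=2, so the next step gives (m, d) = (40, 5) again — its k=1 value — and the period has length 2.

[40; 16, 80]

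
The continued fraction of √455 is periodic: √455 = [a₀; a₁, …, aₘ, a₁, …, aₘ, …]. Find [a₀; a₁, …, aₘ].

[21; 3, 42]

a₀ = ⌊√455⌋ = 21.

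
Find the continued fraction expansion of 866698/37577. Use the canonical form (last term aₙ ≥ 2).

866698 = 23*37577 + 2427
37577 = 15*2427 + 1172
2427 = 2*1172 + 83
1172 = 14*83 + 10
83 = 8*10 + 3
10 = 3*3 + 1
3 = 3*1 + 0  (stop)
So 866698/37577 = [23; 15, 2, 14, 8, 3, 3].

[23; 15, 2, 14, 8, 3, 3]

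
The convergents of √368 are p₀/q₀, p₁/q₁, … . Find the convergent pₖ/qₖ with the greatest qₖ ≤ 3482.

√368 = [19; 5, 2, 5, 38, …] (period length 4).
Convergents:
  p_0/q_0 = 19/1
  p_1/q_1 = 96/5
  p_2/q_2 = 211/11
  p_3/q_3 = 1151/60
  p_4/q_4 = 43949/2291
  p_5/q_5 = 220896/11515
q_4 = 2291 ≤ 3482 < 11515 = q_5, so the answer is 43949/2291.

43949/2291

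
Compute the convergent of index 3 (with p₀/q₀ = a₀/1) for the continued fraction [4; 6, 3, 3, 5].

Using pₖ = aₖpₖ₋₁ + pₖ₋₂, qₖ = aₖqₖ₋₁ + qₖ₋₂ (with p₋₁=1, p₋₂=0, q₋₁=0, q₋₂=1):
  k=0: a=4, p=4, q=1
  k=1: a=6, p=25, q=6
  k=2: a=3, p=79, q=19
  k=3: a=3, p=262, q=63

262/63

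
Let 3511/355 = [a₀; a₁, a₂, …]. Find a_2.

8

3511 = 9·355 + 316   →  a_0 = 9
355 = 1·316 + 39   →  a_1 = 1
316 = 8·39 + 4   →  a_2 = 8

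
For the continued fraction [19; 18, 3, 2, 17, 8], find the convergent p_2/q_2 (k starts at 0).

1048/55

Using pₖ = aₖpₖ₋₁ + pₖ₋₂, qₖ = aₖqₖ₋₁ + qₖ₋₂ (with p₋₁=1, p₋₂=0, q₋₁=0, q₋₂=1):
  k=0: a=19, p=19, q=1
  k=1: a=18, p=343, q=18
  k=2: a=3, p=1048, q=55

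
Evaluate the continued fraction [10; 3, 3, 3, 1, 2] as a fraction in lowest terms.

1226/119

Fold from the inside: start with 2/1.
  1 + 1/2 = 3/2
  3 + 2/3 = 11/3
  3 + 3/11 = 36/11
  3 + 11/36 = 119/36
  10 + 36/119 = 1226/119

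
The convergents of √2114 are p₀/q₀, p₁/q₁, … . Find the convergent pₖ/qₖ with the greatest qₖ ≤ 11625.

√2114 = [45; 1, 44, 1, 90, …] (period length 4).
Convergents:
  p_0/q_0 = 45/1
  p_1/q_1 = 46/1
  p_2/q_2 = 2069/45
  p_3/q_3 = 2115/46
  p_4/q_4 = 192419/4185
  p_5/q_5 = 194534/4231
  p_6/q_6 = 8751915/190349
q_5 = 4231 ≤ 11625 < 190349 = q_6, so the answer is 194534/4231.

194534/4231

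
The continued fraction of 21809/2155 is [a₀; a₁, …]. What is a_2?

3

21809 = 10·2155 + 259   →  a_0 = 10
2155 = 8·259 + 83   →  a_1 = 8
259 = 3·83 + 10   →  a_2 = 3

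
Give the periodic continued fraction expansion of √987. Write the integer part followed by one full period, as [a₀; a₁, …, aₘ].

[31; 2, 2, 2, 62]

a₀ = ⌊√987⌋ = 31.
With m₀=0, d₀=1 and mₖ₊₁ = dₖaₖ − mₖ, dₖ₊₁ = (n − mₖ₊₁²)/dₖ, aₖ₊₁ = ⌊(a₀+mₖ₊₁)/dₖ₊₁⌋:
  k=1: m=31, d=26, a=2
  k=2: m=21, d=21, a=2
  k=3: m=21, d=26, a=2
  k=4: m=31, d=1, a=62
d=1 and a=2a₀=62 at k=4, so the next step gives (m, d) = (31, 26) again — its k=1 value — and the period has length 4.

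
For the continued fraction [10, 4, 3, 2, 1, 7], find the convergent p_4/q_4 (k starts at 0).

440/43

Using pₖ = aₖpₖ₋₁ + pₖ₋₂, qₖ = aₖqₖ₋₁ + qₖ₋₂ (with p₋₁=1, p₋₂=0, q₋₁=0, q₋₂=1):
  k=0: a=10, p=10, q=1
  k=1: a=4, p=41, q=4
  k=2: a=3, p=133, q=13
  k=3: a=2, p=307, q=30
  k=4: a=1, p=440, q=43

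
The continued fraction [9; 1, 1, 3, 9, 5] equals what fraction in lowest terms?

3177/332

Using pₖ = aₖpₖ₋₁ + pₖ₋₂ and qₖ = aₖqₖ₋₁ + qₖ₋₂:
  k=0: a=9, p=9, q=1
  k=1: a=1, p=10, q=1
  k=2: a=1, p=19, q=2
  k=3: a=3, p=67, q=7
  k=4: a=9, p=622, q=65
  k=5: a=5, p=3177, q=332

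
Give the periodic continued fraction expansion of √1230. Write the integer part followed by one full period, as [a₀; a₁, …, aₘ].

[35; 14, 70]

a₀ = ⌊√1230⌋ = 35.
With m₀=0, d₀=1 and mₖ₊₁ = dₖaₖ − mₖ, dₖ₊₁ = (n − mₖ₊₁²)/dₖ, aₖ₊₁ = ⌊(a₀+mₖ₊₁)/dₖ₊₁⌋:
  k=1: m=35, d=5, a=14
  k=2: m=35, d=1, a=70
d=1 and a=2a₀=70 at k=2, so the next step gives (m, d) = (35, 5) again — its k=1 value — and the period has length 2.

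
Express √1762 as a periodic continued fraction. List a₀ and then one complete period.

a₀ = ⌊√1762⌋ = 41.
With m₀=0, d₀=1 and mₖ₊₁ = dₖaₖ − mₖ, dₖ₊₁ = (n − mₖ₊₁²)/dₖ, aₖ₊₁ = ⌊(a₀+mₖ₊₁)/dₖ₊₁⌋:
  k=1: m=41, d=81, a=1
  k=2: m=40, d=2, a=40
  k=3: m=40, d=81, a=1
  k=4: m=41, d=1, a=82
d=1 and a=2a₀=82 at k=4, so the next step gives (m, d) = (41, 81) again — its k=1 value — and the period has length 4.

[41; 1, 40, 1, 82]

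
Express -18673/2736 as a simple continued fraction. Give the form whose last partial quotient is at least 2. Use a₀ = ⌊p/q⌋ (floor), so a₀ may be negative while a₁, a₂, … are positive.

[-7; 5, 1, 2, 2, 8, 8]

-18673 = -7×2736 + 479
2736 = 5×479 + 341
479 = 1×341 + 138
341 = 2×138 + 65
138 = 2×65 + 8
65 = 8×8 + 1
8 = 8×1 + 0  (stop)
So -18673/2736 = [-7; 5, 1, 2, 2, 8, 8].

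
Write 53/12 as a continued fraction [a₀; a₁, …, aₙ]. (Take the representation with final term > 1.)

53 = 4*12 + 5
12 = 2*5 + 2
5 = 2*2 + 1
2 = 2*1 + 0  (stop)
So 53/12 = [4; 2, 2, 2].

[4; 2, 2, 2]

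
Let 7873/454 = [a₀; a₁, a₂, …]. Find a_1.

7873 = 17·454 + 155   →  a_0 = 17
454 = 2·155 + 144   →  a_1 = 2

2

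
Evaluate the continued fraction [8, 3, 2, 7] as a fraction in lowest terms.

431/52

Fold from the inside: start with 7/1.
  2 + 1/7 = 15/7
  3 + 7/15 = 52/15
  8 + 15/52 = 431/52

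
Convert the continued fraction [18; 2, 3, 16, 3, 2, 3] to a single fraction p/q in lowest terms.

51327/2785

Fold from the inside: start with 3/1.
  2 + 1/3 = 7/3
  3 + 3/7 = 24/7
  16 + 7/24 = 391/24
  3 + 24/391 = 1197/391
  2 + 391/1197 = 2785/1197
  18 + 1197/2785 = 51327/2785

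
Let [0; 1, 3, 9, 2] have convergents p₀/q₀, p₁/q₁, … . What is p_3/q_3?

Using pₖ = aₖpₖ₋₁ + pₖ₋₂, qₖ = aₖqₖ₋₁ + qₖ₋₂ (with p₋₁=1, p₋₂=0, q₋₁=0, q₋₂=1):
  k=0: a=0, p=0, q=1
  k=1: a=1, p=1, q=1
  k=2: a=3, p=3, q=4
  k=3: a=9, p=28, q=37

28/37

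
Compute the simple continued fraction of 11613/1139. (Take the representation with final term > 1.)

11613 = 10*1139 + 223
1139 = 5*223 + 24
223 = 9*24 + 7
24 = 3*7 + 3
7 = 2*3 + 1
3 = 3*1 + 0  (stop)
So 11613/1139 = [10; 5, 9, 3, 2, 3].

[10; 5, 9, 3, 2, 3]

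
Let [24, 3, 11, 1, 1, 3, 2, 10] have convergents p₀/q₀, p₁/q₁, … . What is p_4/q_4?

Using pₖ = aₖpₖ₋₁ + pₖ₋₂, qₖ = aₖqₖ₋₁ + qₖ₋₂ (with p₋₁=1, p₋₂=0, q₋₁=0, q₋₂=1):
  k=0: a=24, p=24, q=1
  k=1: a=3, p=73, q=3
  k=2: a=11, p=827, q=34
  k=3: a=1, p=900, q=37
  k=4: a=1, p=1727, q=71

1727/71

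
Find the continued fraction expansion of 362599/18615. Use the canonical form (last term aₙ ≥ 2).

[19; 2, 11, 3, 16, 16]

362599 = 19×18615 + 8914
18615 = 2×8914 + 787
8914 = 11×787 + 257
787 = 3×257 + 16
257 = 16×16 + 1
16 = 16×1 + 0  (stop)
So 362599/18615 = [19; 2, 11, 3, 16, 16].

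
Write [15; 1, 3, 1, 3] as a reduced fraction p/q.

Using pₖ = aₖpₖ₋₁ + pₖ₋₂ and qₖ = aₖqₖ₋₁ + qₖ₋₂:
  k=0: a=15, p=15, q=1
  k=1: a=1, p=16, q=1
  k=2: a=3, p=63, q=4
  k=3: a=1, p=79, q=5
  k=4: a=3, p=300, q=19

300/19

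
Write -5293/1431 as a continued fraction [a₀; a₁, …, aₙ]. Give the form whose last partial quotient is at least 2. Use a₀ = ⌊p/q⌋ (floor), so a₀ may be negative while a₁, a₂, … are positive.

-5293 = -4·1431 + 431
1431 = 3·431 + 138
431 = 3·138 + 17
138 = 8·17 + 2
17 = 8·2 + 1
2 = 2·1 + 0  (stop)
So -5293/1431 = [-4; 3, 3, 8, 8, 2].

[-4; 3, 3, 8, 8, 2]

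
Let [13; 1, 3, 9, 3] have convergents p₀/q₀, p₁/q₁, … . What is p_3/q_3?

Using pₖ = aₖpₖ₋₁ + pₖ₋₂, qₖ = aₖqₖ₋₁ + qₖ₋₂ (with p₋₁=1, p₋₂=0, q₋₁=0, q₋₂=1):
  k=0: a=13, p=13, q=1
  k=1: a=1, p=14, q=1
  k=2: a=3, p=55, q=4
  k=3: a=9, p=509, q=37

509/37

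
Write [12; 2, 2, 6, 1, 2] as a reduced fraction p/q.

1315/106

Fold from the inside: start with 2/1.
  1 + 1/2 = 3/2
  6 + 2/3 = 20/3
  2 + 3/20 = 43/20
  2 + 20/43 = 106/43
  12 + 43/106 = 1315/106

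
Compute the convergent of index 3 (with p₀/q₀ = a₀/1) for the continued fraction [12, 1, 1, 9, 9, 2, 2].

Using pₖ = aₖpₖ₋₁ + pₖ₋₂, qₖ = aₖqₖ₋₁ + qₖ₋₂ (with p₋₁=1, p₋₂=0, q₋₁=0, q₋₂=1):
  k=0: a=12, p=12, q=1
  k=1: a=1, p=13, q=1
  k=2: a=1, p=25, q=2
  k=3: a=9, p=238, q=19

238/19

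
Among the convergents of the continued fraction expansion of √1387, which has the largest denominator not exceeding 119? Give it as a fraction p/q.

1229/33

√1387 = [37; 4, 8, 37, 8, 4, 74, …] (period length 6).
Convergents:
  p_0/q_0 = 37/1
  p_1/q_1 = 149/4
  p_2/q_2 = 1229/33
  p_3/q_3 = 45622/1225
q_2 = 33 ≤ 119 < 1225 = q_3, so the answer is 1229/33.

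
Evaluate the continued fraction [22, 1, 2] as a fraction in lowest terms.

68/3

Using pₖ = aₖpₖ₋₁ + pₖ₋₂ and qₖ = aₖqₖ₋₁ + qₖ₋₂:
  k=0: a=22, p=22, q=1
  k=1: a=1, p=23, q=1
  k=2: a=2, p=68, q=3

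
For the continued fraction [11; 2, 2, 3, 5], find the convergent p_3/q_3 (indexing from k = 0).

Using pₖ = aₖpₖ₋₁ + pₖ₋₂, qₖ = aₖqₖ₋₁ + qₖ₋₂ (with p₋₁=1, p₋₂=0, q₋₁=0, q₋₂=1):
  k=0: a=11, p=11, q=1
  k=1: a=2, p=23, q=2
  k=2: a=2, p=57, q=5
  k=3: a=3, p=194, q=17

194/17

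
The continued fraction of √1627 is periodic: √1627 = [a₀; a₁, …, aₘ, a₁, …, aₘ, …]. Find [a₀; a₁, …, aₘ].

a₀ = ⌊√1627⌋ = 40.
With m₀=0, d₀=1 and mₖ₊₁ = dₖaₖ − mₖ, dₖ₊₁ = (n − mₖ₊₁²)/dₖ, aₖ₊₁ = ⌊(a₀+mₖ₊₁)/dₖ₊₁⌋:
  k=1: m=40, d=27, a=2
  k=2: m=14, d=53, a=1
  k=3: m=39, d=2, a=39
  k=4: m=39, d=53, a=1
  k=5: m=14, d=27, a=2
  k=6: m=40, d=1, a=80
d=1 and a=2a₀=80 at k=6, so the next step gives (m, d) = (40, 27) again — its k=1 value — and the period has length 6.

[40; 2, 1, 39, 1, 2, 80]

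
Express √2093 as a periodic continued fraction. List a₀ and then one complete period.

[45; 1, 2, 1, 90]

a₀ = ⌊√2093⌋ = 45.
With m₀=0, d₀=1 and mₖ₊₁ = dₖaₖ − mₖ, dₖ₊₁ = (n − mₖ₊₁²)/dₖ, aₖ₊₁ = ⌊(a₀+mₖ₊₁)/dₖ₊₁⌋:
  k=1: m=45, d=68, a=1
  k=2: m=23, d=23, a=2
  k=3: m=23, d=68, a=1
  k=4: m=45, d=1, a=90
d=1 and a=2a₀=90 at k=4, so the next step gives (m, d) = (45, 68) again — its k=1 value — and the period has length 4.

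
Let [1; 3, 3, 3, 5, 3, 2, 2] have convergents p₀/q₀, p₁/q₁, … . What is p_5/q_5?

727/558

Using pₖ = aₖpₖ₋₁ + pₖ₋₂, qₖ = aₖqₖ₋₁ + qₖ₋₂ (with p₋₁=1, p₋₂=0, q₋₁=0, q₋₂=1):
  k=0: a=1, p=1, q=1
  k=1: a=3, p=4, q=3
  k=2: a=3, p=13, q=10
  k=3: a=3, p=43, q=33
  k=4: a=5, p=228, q=175
  k=5: a=3, p=727, q=558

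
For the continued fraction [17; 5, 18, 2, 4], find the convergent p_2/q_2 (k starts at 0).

1565/91

Using pₖ = aₖpₖ₋₁ + pₖ₋₂, qₖ = aₖqₖ₋₁ + qₖ₋₂ (with p₋₁=1, p₋₂=0, q₋₁=0, q₋₂=1):
  k=0: a=17, p=17, q=1
  k=1: a=5, p=86, q=5
  k=2: a=18, p=1565, q=91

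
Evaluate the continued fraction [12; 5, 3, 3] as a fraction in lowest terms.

Fold from the inside: start with 3/1.
  3 + 1/3 = 10/3
  5 + 3/10 = 53/10
  12 + 10/53 = 646/53

646/53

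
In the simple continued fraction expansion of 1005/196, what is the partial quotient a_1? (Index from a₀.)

1005 = 5·196 + 25   →  a_0 = 5
196 = 7·25 + 21   →  a_1 = 7

7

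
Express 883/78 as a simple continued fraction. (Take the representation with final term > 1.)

[11; 3, 8, 3]

883 = 11×78 + 25
78 = 3×25 + 3
25 = 8×3 + 1
3 = 3×1 + 0  (stop)
So 883/78 = [11; 3, 8, 3].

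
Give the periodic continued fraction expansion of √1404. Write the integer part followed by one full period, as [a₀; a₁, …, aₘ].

a₀ = ⌊√1404⌋ = 37.
With m₀=0, d₀=1 and mₖ₊₁ = dₖaₖ − mₖ, dₖ₊₁ = (n − mₖ₊₁²)/dₖ, aₖ₊₁ = ⌊(a₀+mₖ₊₁)/dₖ₊₁⌋:
  k=1: m=37, d=35, a=2
  k=2: m=33, d=9, a=7
  k=3: m=30, d=56, a=1
  k=4: m=26, d=13, a=4
  k=5: m=26, d=56, a=1
  k=6: m=30, d=9, a=7
  k=7: m=33, d=35, a=2
  k=8: m=37, d=1, a=74
d=1 and a=2a₀=74 at k=8, so the next step gives (m, d) = (37, 35) again — its k=1 value — and the period has length 8.

[37; 2, 7, 1, 4, 1, 7, 2, 74]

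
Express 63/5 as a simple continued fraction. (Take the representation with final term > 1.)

63 = 12×5 + 3
5 = 1×3 + 2
3 = 1×2 + 1
2 = 2×1 + 0  (stop)
So 63/5 = [12; 1, 1, 2].

[12; 1, 1, 2]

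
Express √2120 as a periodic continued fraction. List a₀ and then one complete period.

[46; 23, 92]

a₀ = ⌊√2120⌋ = 46.
With m₀=0, d₀=1 and mₖ₊₁ = dₖaₖ − mₖ, dₖ₊₁ = (n − mₖ₊₁²)/dₖ, aₖ₊₁ = ⌊(a₀+mₖ₊₁)/dₖ₊₁⌋:
  k=1: m=46, d=4, a=23
  k=2: m=46, d=1, a=92
d=1 and a=2a₀=92 at k=2, so the next step gives (m, d) = (46, 4) again — its k=1 value — and the period has length 2.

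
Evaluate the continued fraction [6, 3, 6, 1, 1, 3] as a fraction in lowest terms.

916/145

Using pₖ = aₖpₖ₋₁ + pₖ₋₂ and qₖ = aₖqₖ₋₁ + qₖ₋₂:
  k=0: a=6, p=6, q=1
  k=1: a=3, p=19, q=3
  k=2: a=6, p=120, q=19
  k=3: a=1, p=139, q=22
  k=4: a=1, p=259, q=41
  k=5: a=3, p=916, q=145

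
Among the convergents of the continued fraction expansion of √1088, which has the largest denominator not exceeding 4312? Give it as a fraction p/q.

141472/4289

√1088 = [32; 1, 64, …] (period length 2).
Convergents:
  p_0/q_0 = 32/1
  p_1/q_1 = 33/1
  p_2/q_2 = 2144/65
  p_3/q_3 = 2177/66
  p_4/q_4 = 141472/4289
  p_5/q_5 = 143649/4355
q_4 = 4289 ≤ 4312 < 4355 = q_5, so the answer is 141472/4289.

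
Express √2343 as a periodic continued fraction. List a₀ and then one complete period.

a₀ = ⌊√2343⌋ = 48.
With m₀=0, d₀=1 and mₖ₊₁ = dₖaₖ − mₖ, dₖ₊₁ = (n − mₖ₊₁²)/dₖ, aₖ₊₁ = ⌊(a₀+mₖ₊₁)/dₖ₊₁⌋:
  k=1: m=48, d=39, a=2
  k=2: m=30, d=37, a=2
  k=3: m=44, d=11, a=8
  k=4: m=44, d=37, a=2
  k=5: m=30, d=39, a=2
  k=6: m=48, d=1, a=96
d=1 and a=2a₀=96 at k=6, so the next step gives (m, d) = (48, 39) again — its k=1 value — and the period has length 6.

[48; 2, 2, 8, 2, 2, 96]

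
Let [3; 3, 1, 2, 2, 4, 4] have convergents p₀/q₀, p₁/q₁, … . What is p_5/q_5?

376/115

Using pₖ = aₖpₖ₋₁ + pₖ₋₂, qₖ = aₖqₖ₋₁ + qₖ₋₂ (with p₋₁=1, p₋₂=0, q₋₁=0, q₋₂=1):
  k=0: a=3, p=3, q=1
  k=1: a=3, p=10, q=3
  k=2: a=1, p=13, q=4
  k=3: a=2, p=36, q=11
  k=4: a=2, p=85, q=26
  k=5: a=4, p=376, q=115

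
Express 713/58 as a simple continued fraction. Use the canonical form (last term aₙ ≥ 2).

713 = 12·58 + 17
58 = 3·17 + 7
17 = 2·7 + 3
7 = 2·3 + 1
3 = 3·1 + 0  (stop)
So 713/58 = [12; 3, 2, 2, 3].

[12; 3, 2, 2, 3]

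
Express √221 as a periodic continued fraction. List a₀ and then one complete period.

[14; 1, 6, 2, 6, 1, 28]

a₀ = ⌊√221⌋ = 14.
With m₀=0, d₀=1 and mₖ₊₁ = dₖaₖ − mₖ, dₖ₊₁ = (n − mₖ₊₁²)/dₖ, aₖ₊₁ = ⌊(a₀+mₖ₊₁)/dₖ₊₁⌋:
  k=1: m=14, d=25, a=1
  k=2: m=11, d=4, a=6
  k=3: m=13, d=13, a=2
  k=4: m=13, d=4, a=6
  k=5: m=11, d=25, a=1
  k=6: m=14, d=1, a=28
d=1 and a=2a₀=28 at k=6, so the next step gives (m, d) = (14, 25) again — its k=1 value — and the period has length 6.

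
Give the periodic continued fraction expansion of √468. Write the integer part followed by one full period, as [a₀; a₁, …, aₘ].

[21; 1, 1, 1, 2, 1, 1, 1, 42]

a₀ = ⌊√468⌋ = 21.
With m₀=0, d₀=1 and mₖ₊₁ = dₖaₖ − mₖ, dₖ₊₁ = (n − mₖ₊₁²)/dₖ, aₖ₊₁ = ⌊(a₀+mₖ₊₁)/dₖ₊₁⌋:
  k=1: m=21, d=27, a=1
  k=2: m=6, d=16, a=1
  k=3: m=10, d=23, a=1
  k=4: m=13, d=13, a=2
  k=5: m=13, d=23, a=1
  k=6: m=10, d=16, a=1
  k=7: m=6, d=27, a=1
  k=8: m=21, d=1, a=42
d=1 and a=2a₀=42 at k=8, so the next step gives (m, d) = (21, 27) again — its k=1 value — and the period has length 8.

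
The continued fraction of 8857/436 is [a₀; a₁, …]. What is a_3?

2

8857 = 20·436 + 137   →  a_0 = 20
436 = 3·137 + 25   →  a_1 = 3
137 = 5·25 + 12   →  a_2 = 5
25 = 2·12 + 1   →  a_3 = 2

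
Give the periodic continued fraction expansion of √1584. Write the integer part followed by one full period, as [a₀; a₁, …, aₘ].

a₀ = ⌊√1584⌋ = 39.
With m₀=0, d₀=1 and mₖ₊₁ = dₖaₖ − mₖ, dₖ₊₁ = (n − mₖ₊₁²)/dₖ, aₖ₊₁ = ⌊(a₀+mₖ₊₁)/dₖ₊₁⌋:
  k=1: m=39, d=63, a=1
  k=2: m=24, d=16, a=3
  k=3: m=24, d=63, a=1
  k=4: m=39, d=1, a=78
d=1 and a=2a₀=78 at k=4, so the next step gives (m, d) = (39, 63) again — its k=1 value — and the period has length 4.

[39; 1, 3, 1, 78]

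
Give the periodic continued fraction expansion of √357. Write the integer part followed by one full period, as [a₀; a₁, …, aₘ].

[18; 1, 8, 2, 8, 1, 36]

a₀ = ⌊√357⌋ = 18.
With m₀=0, d₀=1 and mₖ₊₁ = dₖaₖ − mₖ, dₖ₊₁ = (n − mₖ₊₁²)/dₖ, aₖ₊₁ = ⌊(a₀+mₖ₊₁)/dₖ₊₁⌋:
  k=1: m=18, d=33, a=1
  k=2: m=15, d=4, a=8
  k=3: m=17, d=17, a=2
  k=4: m=17, d=4, a=8
  k=5: m=15, d=33, a=1
  k=6: m=18, d=1, a=36
d=1 and a=2a₀=36 at k=6, so the next step gives (m, d) = (18, 33) again — its k=1 value — and the period has length 6.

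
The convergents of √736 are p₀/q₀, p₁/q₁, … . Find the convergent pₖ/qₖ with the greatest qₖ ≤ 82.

841/31

√736 = [27; 7, 1, 2, 1, 2, 1, 7, 54, …] (period length 8).
Convergents:
  p_0/q_0 = 27/1
  p_1/q_1 = 190/7
  p_2/q_2 = 217/8
  p_3/q_3 = 624/23
  p_4/q_4 = 841/31
  p_5/q_5 = 2306/85
q_4 = 31 ≤ 82 < 85 = q_5, so the answer is 841/31.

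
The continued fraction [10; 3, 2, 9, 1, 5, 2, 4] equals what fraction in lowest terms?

Fold from the inside: start with 4/1.
  2 + 1/4 = 9/4
  5 + 4/9 = 49/9
  1 + 9/49 = 58/49
  9 + 49/58 = 571/58
  2 + 58/571 = 1200/571
  3 + 571/1200 = 4171/1200
  10 + 1200/4171 = 42910/4171

42910/4171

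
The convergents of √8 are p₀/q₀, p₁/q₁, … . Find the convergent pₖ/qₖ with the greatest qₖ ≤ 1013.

2786/985

√8 = [2; 1, 4, …] (period length 2).
Convergents:
  p_0/q_0 = 2/1
  p_1/q_1 = 3/1
  p_2/q_2 = 14/5
  p_3/q_3 = 17/6
  p_4/q_4 = 82/29
  p_5/q_5 = 99/35
  p_6/q_6 = 478/169
  p_7/q_7 = 577/204
  p_8/q_8 = 2786/985
  p_9/q_9 = 3363/1189
q_8 = 985 ≤ 1013 < 1189 = q_9, so the answer is 2786/985.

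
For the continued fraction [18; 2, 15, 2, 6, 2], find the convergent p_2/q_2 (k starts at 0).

573/31

Using pₖ = aₖpₖ₋₁ + pₖ₋₂, qₖ = aₖqₖ₋₁ + qₖ₋₂ (with p₋₁=1, p₋₂=0, q₋₁=0, q₋₂=1):
  k=0: a=18, p=18, q=1
  k=1: a=2, p=37, q=2
  k=2: a=15, p=573, q=31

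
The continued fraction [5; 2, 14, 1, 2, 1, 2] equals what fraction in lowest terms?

Using pₖ = aₖpₖ₋₁ + pₖ₋₂ and qₖ = aₖqₖ₋₁ + qₖ₋₂:
  k=0: a=5, p=5, q=1
  k=1: a=2, p=11, q=2
  k=2: a=14, p=159, q=29
  k=3: a=1, p=170, q=31
  k=4: a=2, p=499, q=91
  k=5: a=1, p=669, q=122
  k=6: a=2, p=1837, q=335

1837/335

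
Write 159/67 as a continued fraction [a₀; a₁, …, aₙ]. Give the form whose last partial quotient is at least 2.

[2; 2, 1, 2, 8]

159 = 2×67 + 25
67 = 2×25 + 17
25 = 1×17 + 8
17 = 2×8 + 1
8 = 8×1 + 0  (stop)
So 159/67 = [2; 2, 1, 2, 8].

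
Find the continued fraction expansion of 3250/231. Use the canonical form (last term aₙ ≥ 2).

[14; 14, 2, 3, 2]

3250 = 14×231 + 16
231 = 14×16 + 7
16 = 2×7 + 2
7 = 3×2 + 1
2 = 2×1 + 0  (stop)
So 3250/231 = [14; 14, 2, 3, 2].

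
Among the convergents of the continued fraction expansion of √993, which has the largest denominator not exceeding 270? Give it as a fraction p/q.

2647/84

√993 = [31; 1, 1, 20, 1, 1, 62, …] (period length 6).
Convergents:
  p_0/q_0 = 31/1
  p_1/q_1 = 32/1
  p_2/q_2 = 63/2
  p_3/q_3 = 1292/41
  p_4/q_4 = 1355/43
  p_5/q_5 = 2647/84
  p_6/q_6 = 165469/5251
q_5 = 84 ≤ 270 < 5251 = q_6, so the answer is 2647/84.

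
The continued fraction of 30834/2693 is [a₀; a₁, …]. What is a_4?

30834 = 11·2693 + 1211   →  a_0 = 11
2693 = 2·1211 + 271   →  a_1 = 2
1211 = 4·271 + 127   →  a_2 = 4
271 = 2·127 + 17   →  a_3 = 2
127 = 7·17 + 8   →  a_4 = 7

7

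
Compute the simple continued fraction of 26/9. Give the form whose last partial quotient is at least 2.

[2; 1, 8]

26 = 2*9 + 8
9 = 1*8 + 1
8 = 8*1 + 0  (stop)
So 26/9 = [2; 1, 8].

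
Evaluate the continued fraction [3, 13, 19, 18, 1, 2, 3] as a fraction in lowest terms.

Fold from the inside: start with 3/1.
  2 + 1/3 = 7/3
  1 + 3/7 = 10/7
  18 + 7/10 = 187/10
  19 + 10/187 = 3563/187
  13 + 187/3563 = 46506/3563
  3 + 3563/46506 = 143081/46506

143081/46506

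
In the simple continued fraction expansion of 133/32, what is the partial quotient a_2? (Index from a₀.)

2

133 = 4·32 + 5   →  a_0 = 4
32 = 6·5 + 2   →  a_1 = 6
5 = 2·2 + 1   →  a_2 = 2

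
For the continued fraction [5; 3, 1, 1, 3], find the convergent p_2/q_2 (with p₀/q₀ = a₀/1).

21/4

Using pₖ = aₖpₖ₋₁ + pₖ₋₂, qₖ = aₖqₖ₋₁ + qₖ₋₂ (with p₋₁=1, p₋₂=0, q₋₁=0, q₋₂=1):
  k=0: a=5, p=5, q=1
  k=1: a=3, p=16, q=3
  k=2: a=1, p=21, q=4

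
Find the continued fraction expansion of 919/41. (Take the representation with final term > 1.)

[22; 2, 2, 2, 3]

919 = 22*41 + 17
41 = 2*17 + 7
17 = 2*7 + 3
7 = 2*3 + 1
3 = 3*1 + 0  (stop)
So 919/41 = [22; 2, 2, 2, 3].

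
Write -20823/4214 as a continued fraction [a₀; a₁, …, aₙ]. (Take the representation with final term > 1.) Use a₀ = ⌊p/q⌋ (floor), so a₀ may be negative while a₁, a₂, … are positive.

[-5; 17, 16, 2, 7]

-20823 = -5*4214 + 247
4214 = 17*247 + 15
247 = 16*15 + 7
15 = 2*7 + 1
7 = 7*1 + 0  (stop)
So -20823/4214 = [-5; 17, 16, 2, 7].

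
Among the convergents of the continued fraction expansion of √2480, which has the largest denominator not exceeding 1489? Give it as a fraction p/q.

√2480 = [49; 1, 3, 1, 98, …] (period length 4).
Convergents:
  p_0/q_0 = 49/1
  p_1/q_1 = 50/1
  p_2/q_2 = 199/4
  p_3/q_3 = 249/5
  p_4/q_4 = 24601/494
  p_5/q_5 = 24850/499
  p_6/q_6 = 99151/1991
q_5 = 499 ≤ 1489 < 1991 = q_6, so the answer is 24850/499.

24850/499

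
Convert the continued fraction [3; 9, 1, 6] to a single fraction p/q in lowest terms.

Fold from the inside: start with 6/1.
  1 + 1/6 = 7/6
  9 + 6/7 = 69/7
  3 + 7/69 = 214/69

214/69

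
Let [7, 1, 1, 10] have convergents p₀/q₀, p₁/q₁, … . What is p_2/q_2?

15/2

Using pₖ = aₖpₖ₋₁ + pₖ₋₂, qₖ = aₖqₖ₋₁ + qₖ₋₂ (with p₋₁=1, p₋₂=0, q₋₁=0, q₋₂=1):
  k=0: a=7, p=7, q=1
  k=1: a=1, p=8, q=1
  k=2: a=1, p=15, q=2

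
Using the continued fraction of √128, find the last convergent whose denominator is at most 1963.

√128 = [11; 3, 5, 3, 22, …] (period length 4).
Convergents:
  p_0/q_0 = 11/1
  p_1/q_1 = 34/3
  p_2/q_2 = 181/16
  p_3/q_3 = 577/51
  p_4/q_4 = 12875/1138
  p_5/q_5 = 39202/3465
q_4 = 1138 ≤ 1963 < 3465 = q_5, so the answer is 12875/1138.

12875/1138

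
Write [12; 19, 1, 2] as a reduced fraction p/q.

Using pₖ = aₖpₖ₋₁ + pₖ₋₂ and qₖ = aₖqₖ₋₁ + qₖ₋₂:
  k=0: a=12, p=12, q=1
  k=1: a=19, p=229, q=19
  k=2: a=1, p=241, q=20
  k=3: a=2, p=711, q=59

711/59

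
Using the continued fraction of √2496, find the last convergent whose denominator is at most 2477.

√2496 = [49; 1, 23, 1, 98, …] (period length 4).
Convergents:
  p_0/q_0 = 49/1
  p_1/q_1 = 50/1
  p_2/q_2 = 1199/24
  p_3/q_3 = 1249/25
  p_4/q_4 = 123601/2474
  p_5/q_5 = 124850/2499
q_4 = 2474 ≤ 2477 < 2499 = q_5, so the answer is 123601/2474.

123601/2474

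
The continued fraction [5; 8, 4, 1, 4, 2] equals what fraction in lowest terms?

2228/435

Using pₖ = aₖpₖ₋₁ + pₖ₋₂ and qₖ = aₖqₖ₋₁ + qₖ₋₂:
  k=0: a=5, p=5, q=1
  k=1: a=8, p=41, q=8
  k=2: a=4, p=169, q=33
  k=3: a=1, p=210, q=41
  k=4: a=4, p=1009, q=197
  k=5: a=2, p=2228, q=435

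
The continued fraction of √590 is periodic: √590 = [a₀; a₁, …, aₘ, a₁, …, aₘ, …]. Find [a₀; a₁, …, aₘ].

a₀ = ⌊√590⌋ = 24.

[24; 3, 2, 4, 2, 3, 48]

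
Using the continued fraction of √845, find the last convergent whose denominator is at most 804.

12238/421

√845 = [29; 14, 1, 1, 14, 58, …] (period length 5).
Convergents:
  p_0/q_0 = 29/1
  p_1/q_1 = 407/14
  p_2/q_2 = 436/15
  p_3/q_3 = 843/29
  p_4/q_4 = 12238/421
  p_5/q_5 = 710647/24447
q_4 = 421 ≤ 804 < 24447 = q_5, so the answer is 12238/421.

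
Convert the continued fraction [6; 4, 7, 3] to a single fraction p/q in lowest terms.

568/91

Using pₖ = aₖpₖ₋₁ + pₖ₋₂ and qₖ = aₖqₖ₋₁ + qₖ₋₂:
  k=0: a=6, p=6, q=1
  k=1: a=4, p=25, q=4
  k=2: a=7, p=181, q=29
  k=3: a=3, p=568, q=91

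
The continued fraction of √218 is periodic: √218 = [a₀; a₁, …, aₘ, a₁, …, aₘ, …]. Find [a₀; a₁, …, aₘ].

[14; 1, 3, 3, 1, 28]

a₀ = ⌊√218⌋ = 14.
With m₀=0, d₀=1 and mₖ₊₁ = dₖaₖ − mₖ, dₖ₊₁ = (n − mₖ₊₁²)/dₖ, aₖ₊₁ = ⌊(a₀+mₖ₊₁)/dₖ₊₁⌋:
  k=1: m=14, d=22, a=1
  k=2: m=8, d=7, a=3
  k=3: m=13, d=7, a=3
  k=4: m=8, d=22, a=1
  k=5: m=14, d=1, a=28
d=1 and a=2a₀=28 at k=5, so the next step gives (m, d) = (14, 22) again — its k=1 value — and the period has length 5.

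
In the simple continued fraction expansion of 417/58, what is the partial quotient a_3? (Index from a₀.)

1

417 = 7·58 + 11   →  a_0 = 7
58 = 5·11 + 3   →  a_1 = 5
11 = 3·3 + 2   →  a_2 = 3
3 = 1·2 + 1   →  a_3 = 1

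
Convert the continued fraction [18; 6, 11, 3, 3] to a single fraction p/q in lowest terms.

12497/688

Using pₖ = aₖpₖ₋₁ + pₖ₋₂ and qₖ = aₖqₖ₋₁ + qₖ₋₂:
  k=0: a=18, p=18, q=1
  k=1: a=6, p=109, q=6
  k=2: a=11, p=1217, q=67
  k=3: a=3, p=3760, q=207
  k=4: a=3, p=12497, q=688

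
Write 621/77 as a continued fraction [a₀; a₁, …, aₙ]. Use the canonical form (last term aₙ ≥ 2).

621 = 8*77 + 5
77 = 15*5 + 2
5 = 2*2 + 1
2 = 2*1 + 0  (stop)
So 621/77 = [8; 15, 2, 2].

[8; 15, 2, 2]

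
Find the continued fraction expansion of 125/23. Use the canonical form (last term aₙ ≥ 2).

[5; 2, 3, 3]

125 = 5·23 + 10
23 = 2·10 + 3
10 = 3·3 + 1
3 = 3·1 + 0  (stop)
So 125/23 = [5; 2, 3, 3].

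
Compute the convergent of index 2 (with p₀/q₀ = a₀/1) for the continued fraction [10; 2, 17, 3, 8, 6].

Using pₖ = aₖpₖ₋₁ + pₖ₋₂, qₖ = aₖqₖ₋₁ + qₖ₋₂ (with p₋₁=1, p₋₂=0, q₋₁=0, q₋₂=1):
  k=0: a=10, p=10, q=1
  k=1: a=2, p=21, q=2
  k=2: a=17, p=367, q=35

367/35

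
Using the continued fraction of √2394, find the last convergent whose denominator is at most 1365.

√2394 = [48; 1, 12, 1, 96, …] (period length 4).
Convergents:
  p_0/q_0 = 48/1
  p_1/q_1 = 49/1
  p_2/q_2 = 636/13
  p_3/q_3 = 685/14
  p_4/q_4 = 66396/1357
  p_5/q_5 = 67081/1371
q_4 = 1357 ≤ 1365 < 1371 = q_5, so the answer is 66396/1357.

66396/1357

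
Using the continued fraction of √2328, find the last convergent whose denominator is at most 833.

√2328 = [48; 4, 96, …] (period length 2).
Convergents:
  p_0/q_0 = 48/1
  p_1/q_1 = 193/4
  p_2/q_2 = 18576/385
  p_3/q_3 = 74497/1544
q_2 = 385 ≤ 833 < 1544 = q_3, so the answer is 18576/385.

18576/385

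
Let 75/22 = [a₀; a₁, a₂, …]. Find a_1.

2

75 = 3·22 + 9   →  a_0 = 3
22 = 2·9 + 4   →  a_1 = 2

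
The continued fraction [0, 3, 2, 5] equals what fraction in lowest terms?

11/38

Fold from the inside: start with 5/1.
  2 + 1/5 = 11/5
  3 + 5/11 = 38/11
  0 + 11/38 = 11/38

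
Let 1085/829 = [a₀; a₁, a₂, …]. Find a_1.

3

1085 = 1·829 + 256   →  a_0 = 1
829 = 3·256 + 61   →  a_1 = 3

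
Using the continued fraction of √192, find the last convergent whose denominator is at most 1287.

√192 = [13; 1, 5, 1, 26, …] (period length 4).
Convergents:
  p_0/q_0 = 13/1
  p_1/q_1 = 14/1
  p_2/q_2 = 83/6
  p_3/q_3 = 97/7
  p_4/q_4 = 2605/188
  p_5/q_5 = 2702/195
  p_6/q_6 = 16115/1163
  p_7/q_7 = 18817/1358
q_6 = 1163 ≤ 1287 < 1358 = q_7, so the answer is 16115/1163.

16115/1163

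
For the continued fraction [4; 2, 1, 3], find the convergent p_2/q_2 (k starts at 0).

Using pₖ = aₖpₖ₋₁ + pₖ₋₂, qₖ = aₖqₖ₋₁ + qₖ₋₂ (with p₋₁=1, p₋₂=0, q₋₁=0, q₋₂=1):
  k=0: a=4, p=4, q=1
  k=1: a=2, p=9, q=2
  k=2: a=1, p=13, q=3

13/3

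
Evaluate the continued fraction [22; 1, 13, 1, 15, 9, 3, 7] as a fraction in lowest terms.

Using pₖ = aₖpₖ₋₁ + pₖ₋₂ and qₖ = aₖqₖ₋₁ + qₖ₋₂:
  k=0: a=22, p=22, q=1
  k=1: a=1, p=23, q=1
  k=2: a=13, p=321, q=14
  k=3: a=1, p=344, q=15
  k=4: a=15, p=5481, q=239
  k=5: a=9, p=49673, q=2166
  k=6: a=3, p=154500, q=6737
  k=7: a=7, p=1131173, q=49325

1131173/49325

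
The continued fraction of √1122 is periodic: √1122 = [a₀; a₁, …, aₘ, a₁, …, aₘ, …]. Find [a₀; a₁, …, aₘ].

a₀ = ⌊√1122⌋ = 33.
With m₀=0, d₀=1 and mₖ₊₁ = dₖaₖ − mₖ, dₖ₊₁ = (n − mₖ₊₁²)/dₖ, aₖ₊₁ = ⌊(a₀+mₖ₊₁)/dₖ₊₁⌋:
  k=1: m=33, d=33, a=2
  k=2: m=33, d=1, a=66
d=1 and a=2a₀=66 at k=2, so the next step gives (m, d) = (33, 33) again — its k=1 value — and the period has length 2.

[33; 2, 66]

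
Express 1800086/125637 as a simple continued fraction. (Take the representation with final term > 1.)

[14; 3, 19, 3, 3, 19, 11]

1800086 = 14·125637 + 41168
125637 = 3·41168 + 2133
41168 = 19·2133 + 641
2133 = 3·641 + 210
641 = 3·210 + 11
210 = 19·11 + 1
11 = 11·1 + 0  (stop)
So 1800086/125637 = [14; 3, 19, 3, 3, 19, 11].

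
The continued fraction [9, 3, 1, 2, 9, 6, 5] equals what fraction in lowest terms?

Fold from the inside: start with 5/1.
  6 + 1/5 = 31/5
  9 + 5/31 = 284/31
  2 + 31/284 = 599/284
  1 + 284/599 = 883/599
  3 + 599/883 = 3248/883
  9 + 883/3248 = 30115/3248

30115/3248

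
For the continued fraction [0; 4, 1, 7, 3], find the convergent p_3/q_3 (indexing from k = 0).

8/39

Using pₖ = aₖpₖ₋₁ + pₖ₋₂, qₖ = aₖqₖ₋₁ + qₖ₋₂ (with p₋₁=1, p₋₂=0, q₋₁=0, q₋₂=1):
  k=0: a=0, p=0, q=1
  k=1: a=4, p=1, q=4
  k=2: a=1, p=1, q=5
  k=3: a=7, p=8, q=39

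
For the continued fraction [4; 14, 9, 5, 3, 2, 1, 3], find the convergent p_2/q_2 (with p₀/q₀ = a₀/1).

517/127

Using pₖ = aₖpₖ₋₁ + pₖ₋₂, qₖ = aₖqₖ₋₁ + qₖ₋₂ (with p₋₁=1, p₋₂=0, q₋₁=0, q₋₂=1):
  k=0: a=4, p=4, q=1
  k=1: a=14, p=57, q=14
  k=2: a=9, p=517, q=127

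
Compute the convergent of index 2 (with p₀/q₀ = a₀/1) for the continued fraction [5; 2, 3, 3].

38/7

Using pₖ = aₖpₖ₋₁ + pₖ₋₂, qₖ = aₖqₖ₋₁ + qₖ₋₂ (with p₋₁=1, p₋₂=0, q₋₁=0, q₋₂=1):
  k=0: a=5, p=5, q=1
  k=1: a=2, p=11, q=2
  k=2: a=3, p=38, q=7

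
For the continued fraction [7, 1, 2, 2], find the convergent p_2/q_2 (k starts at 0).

23/3

Using pₖ = aₖpₖ₋₁ + pₖ₋₂, qₖ = aₖqₖ₋₁ + qₖ₋₂ (with p₋₁=1, p₋₂=0, q₋₁=0, q₋₂=1):
  k=0: a=7, p=7, q=1
  k=1: a=1, p=8, q=1
  k=2: a=2, p=23, q=3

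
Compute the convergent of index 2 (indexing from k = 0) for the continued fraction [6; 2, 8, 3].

110/17

Using pₖ = aₖpₖ₋₁ + pₖ₋₂, qₖ = aₖqₖ₋₁ + qₖ₋₂ (with p₋₁=1, p₋₂=0, q₋₁=0, q₋₂=1):
  k=0: a=6, p=6, q=1
  k=1: a=2, p=13, q=2
  k=2: a=8, p=110, q=17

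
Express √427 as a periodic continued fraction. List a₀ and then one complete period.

a₀ = ⌊√427⌋ = 20.
With m₀=0, d₀=1 and mₖ₊₁ = dₖaₖ − mₖ, dₖ₊₁ = (n − mₖ₊₁²)/dₖ, aₖ₊₁ = ⌊(a₀+mₖ₊₁)/dₖ₊₁⌋:
  k=1: m=20, d=27, a=1
  k=2: m=7, d=14, a=1
  k=3: m=7, d=27, a=1
  k=4: m=20, d=1, a=40
d=1 and a=2a₀=40 at k=4, so the next step gives (m, d) = (20, 27) again — its k=1 value — and the period has length 4.

[20; 1, 1, 1, 40]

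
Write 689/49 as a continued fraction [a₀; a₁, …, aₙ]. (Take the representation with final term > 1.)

689 = 14*49 + 3
49 = 16*3 + 1
3 = 3*1 + 0  (stop)
So 689/49 = [14; 16, 3].

[14; 16, 3]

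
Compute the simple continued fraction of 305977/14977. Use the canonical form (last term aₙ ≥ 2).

305977 = 20*14977 + 6437
14977 = 2*6437 + 2103
6437 = 3*2103 + 128
2103 = 16*128 + 55
128 = 2*55 + 18
55 = 3*18 + 1
18 = 18*1 + 0  (stop)
So 305977/14977 = [20; 2, 3, 16, 2, 3, 18].

[20; 2, 3, 16, 2, 3, 18]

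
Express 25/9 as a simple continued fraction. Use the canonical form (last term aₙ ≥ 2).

[2; 1, 3, 2]

25 = 2·9 + 7
9 = 1·7 + 2
7 = 3·2 + 1
2 = 2·1 + 0  (stop)
So 25/9 = [2; 1, 3, 2].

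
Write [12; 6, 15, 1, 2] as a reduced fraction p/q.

3467/285

Using pₖ = aₖpₖ₋₁ + pₖ₋₂ and qₖ = aₖqₖ₋₁ + qₖ₋₂:
  k=0: a=12, p=12, q=1
  k=1: a=6, p=73, q=6
  k=2: a=15, p=1107, q=91
  k=3: a=1, p=1180, q=97
  k=4: a=2, p=3467, q=285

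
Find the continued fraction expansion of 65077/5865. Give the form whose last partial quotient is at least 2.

[11; 10, 2, 3, 2, 2, 14]

65077 = 11·5865 + 562
5865 = 10·562 + 245
562 = 2·245 + 72
245 = 3·72 + 29
72 = 2·29 + 14
29 = 2·14 + 1
14 = 14·1 + 0  (stop)
So 65077/5865 = [11; 10, 2, 3, 2, 2, 14].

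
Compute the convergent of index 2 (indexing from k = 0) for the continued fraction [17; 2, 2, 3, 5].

Using pₖ = aₖpₖ₋₁ + pₖ₋₂, qₖ = aₖqₖ₋₁ + qₖ₋₂ (with p₋₁=1, p₋₂=0, q₋₁=0, q₋₂=1):
  k=0: a=17, p=17, q=1
  k=1: a=2, p=35, q=2
  k=2: a=2, p=87, q=5

87/5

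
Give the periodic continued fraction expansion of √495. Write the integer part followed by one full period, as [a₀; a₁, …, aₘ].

a₀ = ⌊√495⌋ = 22.
With m₀=0, d₀=1 and mₖ₊₁ = dₖaₖ − mₖ, dₖ₊₁ = (n − mₖ₊₁²)/dₖ, aₖ₊₁ = ⌊(a₀+mₖ₊₁)/dₖ₊₁⌋:
  k=1: m=22, d=11, a=4
  k=2: m=22, d=1, a=44
d=1 and a=2a₀=44 at k=2, so the next step gives (m, d) = (22, 11) again — its k=1 value — and the period has length 2.

[22; 4, 44]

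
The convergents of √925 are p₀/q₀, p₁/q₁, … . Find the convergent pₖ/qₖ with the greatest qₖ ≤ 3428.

√925 = [30; 2, 2, 2, 2, 60, …] (period length 5).
Convergents:
  p_0/q_0 = 30/1
  p_1/q_1 = 61/2
  p_2/q_2 = 152/5
  p_3/q_3 = 365/12
  p_4/q_4 = 882/29
  p_5/q_5 = 53285/1752
  p_6/q_6 = 107452/3533
q_5 = 1752 ≤ 3428 < 3533 = q_6, so the answer is 53285/1752.

53285/1752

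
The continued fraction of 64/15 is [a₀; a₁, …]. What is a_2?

64 = 4·15 + 4   →  a_0 = 4
15 = 3·4 + 3   →  a_1 = 3
4 = 1·3 + 1   →  a_2 = 1

1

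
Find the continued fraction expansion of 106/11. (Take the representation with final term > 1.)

[9; 1, 1, 1, 3]

106 = 9·11 + 7
11 = 1·7 + 4
7 = 1·4 + 3
4 = 1·3 + 1
3 = 3·1 + 0  (stop)
So 106/11 = [9; 1, 1, 1, 3].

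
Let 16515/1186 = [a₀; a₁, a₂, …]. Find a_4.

16515 = 13·1186 + 1097   →  a_0 = 13
1186 = 1·1097 + 89   →  a_1 = 1
1097 = 12·89 + 29   →  a_2 = 12
89 = 3·29 + 2   →  a_3 = 3
29 = 14·2 + 1   →  a_4 = 14

14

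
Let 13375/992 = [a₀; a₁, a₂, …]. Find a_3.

11

13375 = 13·992 + 479   →  a_0 = 13
992 = 2·479 + 34   →  a_1 = 2
479 = 14·34 + 3   →  a_2 = 14
34 = 11·3 + 1   →  a_3 = 11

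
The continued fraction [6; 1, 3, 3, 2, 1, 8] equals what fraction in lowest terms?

Using pₖ = aₖpₖ₋₁ + pₖ₋₂ and qₖ = aₖqₖ₋₁ + qₖ₋₂:
  k=0: a=6, p=6, q=1
  k=1: a=1, p=7, q=1
  k=2: a=3, p=27, q=4
  k=3: a=3, p=88, q=13
  k=4: a=2, p=203, q=30
  k=5: a=1, p=291, q=43
  k=6: a=8, p=2531, q=374

2531/374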